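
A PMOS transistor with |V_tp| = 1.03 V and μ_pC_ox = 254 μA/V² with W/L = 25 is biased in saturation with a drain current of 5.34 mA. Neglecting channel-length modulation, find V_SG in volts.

k_p = μ_pC_ox · (W/L) = 6.35 mA/V².
In saturation I_D = ½ k_p (V_SG − |V_tp|)², so V_SG − |V_tp| = √(2 I_D / k_p) = √(2 × 5.34 / 6.35) = 1.3 V.
V_SG = 1.03 + 1.3 = 2.33 V.

V_SG = 2.33 V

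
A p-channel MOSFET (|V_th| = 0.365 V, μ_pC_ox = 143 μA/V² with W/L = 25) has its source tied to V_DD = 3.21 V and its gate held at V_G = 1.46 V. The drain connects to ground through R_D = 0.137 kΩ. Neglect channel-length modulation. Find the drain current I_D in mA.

V_SG = V_DD − V_G = 3.21 − 1.46 = 1.75 V, so V_ov = 1.75 − 0.365 = 1.39 V.
k_p = μ_pC_ox · (W/L) = 3.575 mA/V².
Assume saturation: I_D = ½ k_p V_ov² = 0.5 × 3.575 × 1.39² = 3.43 mA, giving V_SD = V_DD − I_D R_D = 3.21 − 3.43 × 0.137 = 2.74 V.
V_SD = 2.74 V ≥ V_ov = 1.39 V, confirming saturation.

I_D = 3.43 mA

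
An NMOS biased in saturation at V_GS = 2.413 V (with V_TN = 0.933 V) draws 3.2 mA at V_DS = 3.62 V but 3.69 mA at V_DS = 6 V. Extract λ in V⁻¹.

λ = 0.0839 V⁻¹

With V_GS fixed, I_D ∝ (1 + λ V_DS) in saturation, so I_D2/I_D1 = (1 + λ V_DS2)/(1 + λ V_DS1).
3.69/3.2 = 1.153 = (1 + 6 λ)/(1 + 3.62 λ).
Solving: λ (I_D1 V_DS2 − I_D2 V_DS1) = I_D2 − I_D1, so λ = (3.69 − 3.2) / (3.2 × 6 − 3.69 × 3.62) = 0.49 / 5.84 = 0.0839 V⁻¹.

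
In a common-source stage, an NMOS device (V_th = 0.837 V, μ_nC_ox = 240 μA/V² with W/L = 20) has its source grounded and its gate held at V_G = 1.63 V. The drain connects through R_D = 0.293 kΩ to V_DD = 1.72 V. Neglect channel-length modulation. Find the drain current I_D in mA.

V_GS = V_G = 1.63 V, so V_ov = 1.63 − 0.837 = 0.793 V.
k_n = μ_nC_ox · (W/L) = 4.8 mA/V².
Assume saturation: I_D = ½ k_n V_ov² = 0.5 × 4.8 × 0.793² = 1.51 mA, giving V_DS = V_DD − I_D R_D = 1.72 − 1.51 × 0.293 = 1.28 V.
V_DS = 1.28 V ≥ V_ov = 0.793 V, confirming saturation.

I_D = 1.51 mA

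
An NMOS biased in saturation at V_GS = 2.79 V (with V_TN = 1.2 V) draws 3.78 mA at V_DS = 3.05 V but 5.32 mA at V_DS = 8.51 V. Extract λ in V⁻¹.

With V_GS fixed, I_D ∝ (1 + λ V_DS) in saturation, so I_D2/I_D1 = (1 + λ V_DS2)/(1 + λ V_DS1).
5.32/3.78 = 1.407 = (1 + 8.51 λ)/(1 + 3.05 λ).
Solving: λ (I_D1 V_DS2 − I_D2 V_DS1) = I_D2 − I_D1, so λ = (5.32 − 3.78) / (3.78 × 8.51 − 5.32 × 3.05) = 1.54 / 15.9 = 0.0966 V⁻¹.

λ = 0.0966 V⁻¹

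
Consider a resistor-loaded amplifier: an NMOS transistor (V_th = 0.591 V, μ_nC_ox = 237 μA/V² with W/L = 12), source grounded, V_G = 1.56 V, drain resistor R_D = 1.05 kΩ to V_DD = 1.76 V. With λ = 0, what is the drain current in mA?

I_D = 1.12 mA

V_GS = V_G = 1.56 V, so V_ov = 1.56 − 0.591 = 0.969 V.
k_n = μ_nC_ox · (W/L) = 2.844 mA/V².
Assume saturation: I_D = ½ k_n V_ov² = 0.5 × 2.844 × 0.969² = 1.34 mA, giving V_DS = V_DD − I_D R_D = 1.76 − 1.34 × 1.05 = 0.358 V.
But 0.358 V < V_ov = 0.969 V, so the device is actually in triode.
In triode I_D = k_n[V_ov V_DS − ½ V_DS²] and I_D = (V_DD − V_DS)/R_D. Equating: 1.49 V_DS² − 3.894 V_DS + 1.76 = 0, giving V_DS = 0.582 V (the root below V_ov).
I_D = (1.76 − 0.582) / 1.05 = 1.12 mA.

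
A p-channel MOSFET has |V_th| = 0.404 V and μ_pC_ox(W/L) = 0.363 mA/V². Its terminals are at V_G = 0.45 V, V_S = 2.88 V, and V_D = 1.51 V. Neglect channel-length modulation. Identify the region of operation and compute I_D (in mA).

Triode; I_D = 0.667 mA

V_SG = V_S − V_G = 2.88 − 0.45 = 2.43 V; V_SD = V_S − V_D = 2.88 − 1.51 = 1.37 V.
V_ov = V_SG − |V_th| = 2.43 − 0.404 = 2.03 V.
Since V_SD = 1.37 V < V_ov = 2.03 V, the device is in the triode region.
I_D = k_p [V_ov · V_SD − ½ V_SD²] = 0.363 × [2.03 × 1.37 − 0.5 × 1.37²] = 0.667 mA.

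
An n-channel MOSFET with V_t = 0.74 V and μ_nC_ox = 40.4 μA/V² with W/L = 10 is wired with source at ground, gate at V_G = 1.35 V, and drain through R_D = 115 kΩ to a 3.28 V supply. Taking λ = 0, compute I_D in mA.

V_GS = V_G = 1.35 V, so V_ov = 1.35 − 0.74 = 0.61 V.
k_n = μ_nC_ox · (W/L) = 0.404 mA/V².
Assume saturation: I_D = ½ k_n V_ov² = 0.5 × 0.404 × 0.61² = 0.0752 mA, giving V_DS = V_DD − I_D R_D = 3.28 − 0.0752 × 115 = -5.36 V.
But -5.36 V < V_ov = 0.61 V, so the device is actually in triode.
In triode I_D = k_n[V_ov V_DS − ½ V_DS²] and I_D = (V_DD − V_DS)/R_D. Equating: 23.2 V_DS² − 29.34 V_DS + 3.28 = 0, giving V_DS = 0.124 V (the root below V_ov).
I_D = (3.28 − 0.124) / 115 = 0.0274 mA.

I_D = 0.0274 mA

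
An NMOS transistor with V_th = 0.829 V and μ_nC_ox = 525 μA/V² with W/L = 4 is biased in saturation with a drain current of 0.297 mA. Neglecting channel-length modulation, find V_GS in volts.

k_n = μ_nC_ox · (W/L) = 2.1 mA/V².
In saturation I_D = ½ k_n (V_GS − V_th)², so V_GS − V_th = √(2 I_D / k_n) = √(2 × 0.297 / 2.1) = 0.532 V.
V_GS = 0.829 + 0.532 = 1.36 V.

V_GS = 1.36 V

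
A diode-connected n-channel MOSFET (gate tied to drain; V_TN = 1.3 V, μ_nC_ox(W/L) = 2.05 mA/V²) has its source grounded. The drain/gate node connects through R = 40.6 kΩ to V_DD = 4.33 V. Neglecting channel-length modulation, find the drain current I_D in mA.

I_D = 0.0683 mA

With gate tied to drain, V_GS = V_DS ≥ V_GS − V_TN, so the device is in saturation.
KCL at the drain: ½ k_n (V_GS − V_TN)² = (V_DD − V_GS)/R.
Let x = V_GS − 1.3. Then 41.6 x² + x − 3.03 = 0, giving x = 0.258 V (positive root), so V_GS = 1.56 V.
I_D = (V_DD − V_GS)/R = (4.33 − 1.56) / 40.6 = 0.0683 mA.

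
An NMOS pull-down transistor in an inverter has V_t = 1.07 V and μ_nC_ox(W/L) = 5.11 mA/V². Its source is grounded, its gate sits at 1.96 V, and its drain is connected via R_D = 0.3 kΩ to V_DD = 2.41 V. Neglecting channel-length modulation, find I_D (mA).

V_GS = V_G = 1.96 V, so V_ov = 1.96 − 1.07 = 0.89 V.
Assume saturation: I_D = ½ k_n V_ov² = 0.5 × 5.11 × 0.89² = 2.02 mA, giving V_DS = V_DD − I_D R_D = 2.41 − 2.02 × 0.3 = 1.8 V.
V_DS = 1.8 V ≥ V_ov = 0.89 V, confirming saturation.

I_D = 2.02 mA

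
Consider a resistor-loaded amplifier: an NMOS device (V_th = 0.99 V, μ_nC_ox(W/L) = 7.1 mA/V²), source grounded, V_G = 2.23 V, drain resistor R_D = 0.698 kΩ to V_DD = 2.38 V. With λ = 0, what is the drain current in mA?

I_D = 2.86 mA

V_GS = V_G = 2.23 V, so V_ov = 2.23 − 0.99 = 1.24 V.
Assume saturation: I_D = ½ k_n V_ov² = 0.5 × 7.1 × 1.24² = 5.46 mA, giving V_DS = V_DD − I_D R_D = 2.38 − 5.46 × 0.698 = -1.43 V.
But -1.43 V < V_ov = 1.24 V, so the device is actually in triode.
In triode I_D = k_n[V_ov V_DS − ½ V_DS²] and I_D = (V_DD − V_DS)/R_D. Equating: 2.48 V_DS² − 7.145 V_DS + 2.38 = 0, giving V_DS = 0.384 V (the root below V_ov).
I_D = (2.38 − 0.384) / 0.698 = 2.86 mA.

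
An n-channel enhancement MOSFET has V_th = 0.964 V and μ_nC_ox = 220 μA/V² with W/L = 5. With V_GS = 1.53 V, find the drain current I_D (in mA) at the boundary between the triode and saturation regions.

I_D = 0.176 mA

At the boundary V_DS = V_ov = V_GS − V_th = 1.53 − 0.964 = 0.566 V.
k_n = μ_nC_ox · (W/L) = 1.1 mA/V².
I_D = ½ k_n V_ov² = 0.5 × 1.1 × 0.566² = 0.176 mA.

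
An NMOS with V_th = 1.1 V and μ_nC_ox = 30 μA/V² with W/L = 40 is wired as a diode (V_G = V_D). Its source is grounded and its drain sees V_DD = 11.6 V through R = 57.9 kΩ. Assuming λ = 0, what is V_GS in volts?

V_GS = 1.64 V

With gate tied to drain, V_GS = V_DS ≥ V_GS − V_th, so the device is in saturation.
k_n = μ_nC_ox · (W/L) = 1.2 mA/V².
KCL at the drain: ½ k_n (V_GS − V_th)² = (V_DD − V_GS)/R.
Let x = V_GS − 1.1. Then 34.7 x² + x − 10.5 = 0, giving x = 0.536 V (positive root), so V_GS = 1.64 V.
I_D = (V_DD − V_GS)/R = (11.6 − 1.64) / 57.9 = 0.172 mA.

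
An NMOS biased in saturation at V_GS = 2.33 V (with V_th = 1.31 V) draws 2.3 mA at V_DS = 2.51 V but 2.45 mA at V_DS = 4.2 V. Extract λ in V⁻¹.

λ = 0.0427 V⁻¹

With V_GS fixed, I_D ∝ (1 + λ V_DS) in saturation, so I_D2/I_D1 = (1 + λ V_DS2)/(1 + λ V_DS1).
2.45/2.3 = 1.065 = (1 + 4.2 λ)/(1 + 2.51 λ).
Solving: λ (I_D1 V_DS2 − I_D2 V_DS1) = I_D2 − I_D1, so λ = (2.45 − 2.3) / (2.3 × 4.2 − 2.45 × 2.51) = 0.15 / 3.51 = 0.0427 V⁻¹.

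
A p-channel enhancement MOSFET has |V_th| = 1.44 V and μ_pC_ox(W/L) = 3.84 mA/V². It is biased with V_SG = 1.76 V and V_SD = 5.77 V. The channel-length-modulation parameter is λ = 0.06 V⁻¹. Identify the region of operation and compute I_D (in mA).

V_ov = V_SG − |V_th| = 1.76 − 1.44 = 0.32 V.
Since V_SD = 5.77 V ≥ V_ov = 0.32 V, the device is in saturation.
I_D = ½ k_p V_ov² (1 + λ V_SD) = 0.5 × 3.84 × 0.32² × (1 + 0.06 × 5.77) = 0.265 mA.

Saturation; I_D = 0.265 mA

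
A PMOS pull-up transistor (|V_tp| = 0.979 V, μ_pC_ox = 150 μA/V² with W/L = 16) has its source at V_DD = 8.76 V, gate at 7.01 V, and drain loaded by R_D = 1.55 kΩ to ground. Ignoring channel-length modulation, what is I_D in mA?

V_SG = V_DD − V_G = 8.76 − 7.01 = 1.75 V, so V_ov = 1.75 − 0.979 = 0.771 V.
k_p = μ_pC_ox · (W/L) = 2.4 mA/V².
Assume saturation: I_D = ½ k_p V_ov² = 0.5 × 2.4 × 0.771² = 0.713 mA, giving V_SD = V_DD − I_D R_D = 8.76 − 0.713 × 1.55 = 7.65 V.
V_SD = 7.65 V ≥ V_ov = 0.771 V, confirming saturation.

I_D = 0.713 mA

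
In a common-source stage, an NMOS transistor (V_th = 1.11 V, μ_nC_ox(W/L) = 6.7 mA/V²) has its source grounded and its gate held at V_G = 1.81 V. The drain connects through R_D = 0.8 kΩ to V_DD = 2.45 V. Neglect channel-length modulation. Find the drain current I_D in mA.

I_D = 1.64 mA

V_GS = V_G = 1.81 V, so V_ov = 1.81 − 1.11 = 0.7 V.
Assume saturation: I_D = ½ k_n V_ov² = 0.5 × 6.7 × 0.7² = 1.64 mA, giving V_DS = V_DD − I_D R_D = 2.45 − 1.64 × 0.8 = 1.14 V.
V_DS = 1.14 V ≥ V_ov = 0.7 V, confirming saturation.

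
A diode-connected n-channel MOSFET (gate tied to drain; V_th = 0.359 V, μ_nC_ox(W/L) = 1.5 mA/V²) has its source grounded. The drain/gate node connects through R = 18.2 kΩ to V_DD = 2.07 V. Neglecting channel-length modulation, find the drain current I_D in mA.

With gate tied to drain, V_GS = V_DS ≥ V_GS − V_th, so the device is in saturation.
KCL at the drain: ½ k_n (V_GS − V_th)² = (V_DD − V_GS)/R.
Let x = V_GS − 0.359. Then 13.6 x² + x − 1.711 = 0, giving x = 0.319 V (positive root), so V_GS = 0.678 V.
I_D = (V_DD − V_GS)/R = (2.07 − 0.678) / 18.2 = 0.0765 mA.

I_D = 0.0765 mA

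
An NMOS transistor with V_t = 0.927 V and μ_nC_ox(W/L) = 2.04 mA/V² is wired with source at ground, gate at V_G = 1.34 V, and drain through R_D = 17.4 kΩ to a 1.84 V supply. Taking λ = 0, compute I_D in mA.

I_D = 0.0977 mA

V_GS = V_G = 1.34 V, so V_ov = 1.34 − 0.927 = 0.413 V.
Assume saturation: I_D = ½ k_n V_ov² = 0.5 × 2.04 × 0.413² = 0.174 mA, giving V_DS = V_DD − I_D R_D = 1.84 − 0.174 × 17.4 = -1.19 V.
But -1.19 V < V_ov = 0.413 V, so the device is actually in triode.
In triode I_D = k_n[V_ov V_DS − ½ V_DS²] and I_D = (V_DD − V_DS)/R_D. Equating: 17.7 V_DS² − 15.66 V_DS + 1.84 = 0, giving V_DS = 0.14 V (the root below V_ov).
I_D = (1.84 − 0.14) / 17.4 = 0.0977 mA.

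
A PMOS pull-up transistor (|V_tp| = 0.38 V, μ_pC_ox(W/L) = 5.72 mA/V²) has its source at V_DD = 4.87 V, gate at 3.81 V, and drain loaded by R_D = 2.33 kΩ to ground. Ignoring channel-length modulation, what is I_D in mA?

V_SG = V_DD − V_G = 4.87 − 3.81 = 1.06 V, so V_ov = 1.06 − 0.38 = 0.68 V.
Assume saturation: I_D = ½ k_p V_ov² = 0.5 × 5.72 × 0.68² = 1.32 mA, giving V_SD = V_DD − I_D R_D = 4.87 − 1.32 × 2.33 = 1.79 V.
V_SD = 1.79 V ≥ V_ov = 0.68 V, confirming saturation.

I_D = 1.32 mA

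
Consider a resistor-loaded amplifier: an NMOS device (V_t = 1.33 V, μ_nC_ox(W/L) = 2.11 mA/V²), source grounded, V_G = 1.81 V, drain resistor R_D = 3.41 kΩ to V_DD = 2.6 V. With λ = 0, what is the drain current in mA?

I_D = 0.243 mA

V_GS = V_G = 1.81 V, so V_ov = 1.81 − 1.33 = 0.48 V.
Assume saturation: I_D = ½ k_n V_ov² = 0.5 × 2.11 × 0.48² = 0.243 mA, giving V_DS = V_DD − I_D R_D = 2.6 − 0.243 × 3.41 = 1.77 V.
V_DS = 1.77 V ≥ V_ov = 0.48 V, confirming saturation.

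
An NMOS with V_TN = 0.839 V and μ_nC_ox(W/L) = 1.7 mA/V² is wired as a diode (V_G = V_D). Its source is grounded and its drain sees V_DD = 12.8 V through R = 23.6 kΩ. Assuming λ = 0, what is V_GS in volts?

V_GS = 1.59 V

With gate tied to drain, V_GS = V_DS ≥ V_GS − V_TN, so the device is in saturation.
KCL at the drain: ½ k_n (V_GS − V_TN)² = (V_DD − V_GS)/R.
Let x = V_GS − 0.839. Then 20.1 x² + x − 11.96 = 0, giving x = 0.748 V (positive root), so V_GS = 1.59 V.
I_D = (V_DD − V_GS)/R = (12.8 − 1.59) / 23.6 = 0.475 mA.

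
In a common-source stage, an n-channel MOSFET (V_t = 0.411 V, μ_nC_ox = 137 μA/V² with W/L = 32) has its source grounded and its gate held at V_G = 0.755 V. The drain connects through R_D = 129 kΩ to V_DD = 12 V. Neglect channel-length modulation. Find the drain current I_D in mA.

I_D = 0.0925 mA

V_GS = V_G = 0.755 V, so V_ov = 0.755 − 0.411 = 0.344 V.
k_n = μ_nC_ox · (W/L) = 4.384 mA/V².
Assume saturation: I_D = ½ k_n V_ov² = 0.5 × 4.384 × 0.344² = 0.259 mA, giving V_DS = V_DD − I_D R_D = 12 − 0.259 × 129 = -21.5 V.
But -21.5 V < V_ov = 0.344 V, so the device is actually in triode.
In triode I_D = k_n[V_ov V_DS − ½ V_DS²] and I_D = (V_DD − V_DS)/R_D. Equating: 283 V_DS² − 195.5 V_DS + 12 = 0, giving V_DS = 0.0681 V (the root below V_ov).
I_D = (12 − 0.0681) / 129 = 0.0925 mA.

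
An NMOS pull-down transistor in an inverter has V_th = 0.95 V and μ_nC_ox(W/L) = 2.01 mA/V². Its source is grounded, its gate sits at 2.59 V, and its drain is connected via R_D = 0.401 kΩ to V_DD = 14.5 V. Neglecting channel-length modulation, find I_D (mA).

V_GS = V_G = 2.59 V, so V_ov = 2.59 − 0.95 = 1.64 V.
Assume saturation: I_D = ½ k_n V_ov² = 0.5 × 2.01 × 1.64² = 2.7 mA, giving V_DS = V_DD − I_D R_D = 14.5 − 2.7 × 0.401 = 13.4 V.
V_DS = 13.4 V ≥ V_ov = 1.64 V, confirming saturation.

I_D = 2.70 mA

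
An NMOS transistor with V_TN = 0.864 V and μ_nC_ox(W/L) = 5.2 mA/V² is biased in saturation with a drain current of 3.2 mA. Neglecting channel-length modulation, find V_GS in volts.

In saturation I_D = ½ k_n (V_GS − V_TN)², so V_GS − V_TN = √(2 I_D / k_n) = √(2 × 3.2 / 5.2) = 1.11 V.
V_GS = 0.864 + 1.11 = 1.97 V.

V_GS = 1.97 V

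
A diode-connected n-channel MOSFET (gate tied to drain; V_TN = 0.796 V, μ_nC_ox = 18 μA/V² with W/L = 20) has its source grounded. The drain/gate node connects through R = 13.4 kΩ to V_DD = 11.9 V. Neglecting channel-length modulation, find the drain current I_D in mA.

I_D = 0.683 mA

With gate tied to drain, V_GS = V_DS ≥ V_GS − V_TN, so the device is in saturation.
k_n = μ_nC_ox · (W/L) = 0.36 mA/V².
KCL at the drain: ½ k_n (V_GS − V_TN)² = (V_DD − V_GS)/R.
Let x = V_GS − 0.796. Then 2.41 x² + x − 11.1 = 0, giving x = 1.95 V (positive root), so V_GS = 2.74 V.
I_D = (V_DD − V_GS)/R = (11.9 − 2.74) / 13.4 = 0.683 mA.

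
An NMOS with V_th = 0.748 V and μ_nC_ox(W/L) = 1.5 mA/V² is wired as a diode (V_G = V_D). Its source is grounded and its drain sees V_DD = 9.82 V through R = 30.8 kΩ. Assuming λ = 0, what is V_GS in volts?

V_GS = 1.35 V

With gate tied to drain, V_GS = V_DS ≥ V_GS − V_th, so the device is in saturation.
KCL at the drain: ½ k_n (V_GS − V_th)² = (V_DD − V_GS)/R.
Let x = V_GS − 0.748. Then 23.1 x² + x − 9.072 = 0, giving x = 0.605 V (positive root), so V_GS = 1.35 V.
I_D = (V_DD − V_GS)/R = (9.82 − 1.35) / 30.8 = 0.275 mA.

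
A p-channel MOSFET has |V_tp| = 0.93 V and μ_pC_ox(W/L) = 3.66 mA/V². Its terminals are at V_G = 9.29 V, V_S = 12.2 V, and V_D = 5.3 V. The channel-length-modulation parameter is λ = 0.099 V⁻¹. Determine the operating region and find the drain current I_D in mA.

Saturation; I_D = 12.1 mA

V_SG = V_S − V_G = 12.2 − 9.29 = 2.91 V; V_SD = V_S − V_D = 12.2 − 5.3 = 6.9 V.
V_ov = V_SG − |V_tp| = 2.91 − 0.93 = 1.98 V.
Since V_SD = 6.9 V ≥ V_ov = 1.98 V, the device is in saturation.
I_D = ½ k_p V_ov² (1 + λ V_SD) = 0.5 × 3.66 × 1.98² × (1 + 0.099 × 6.9) = 12.1 mA.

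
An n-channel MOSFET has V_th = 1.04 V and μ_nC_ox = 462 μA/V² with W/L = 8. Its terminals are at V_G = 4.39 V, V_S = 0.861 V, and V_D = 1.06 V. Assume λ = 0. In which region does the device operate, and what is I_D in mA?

Triode; I_D = 1.76 mA

V_GS = V_G − V_S = 4.39 − 0.861 = 3.53 V; V_DS = V_D − V_S = 1.06 − 0.861 = 0.199 V.
k_n = μ_nC_ox · (W/L) = 3.696 mA/V².
V_ov = V_GS − V_th = 3.53 − 1.04 = 2.49 V.
Since V_DS = 0.199 V < V_ov = 2.49 V, the device is in the triode region.
I_D = k_n [V_ov · V_DS − ½ V_DS²] = 3.696 × [2.49 × 0.199 − 0.5 × 0.199²] = 1.76 mA.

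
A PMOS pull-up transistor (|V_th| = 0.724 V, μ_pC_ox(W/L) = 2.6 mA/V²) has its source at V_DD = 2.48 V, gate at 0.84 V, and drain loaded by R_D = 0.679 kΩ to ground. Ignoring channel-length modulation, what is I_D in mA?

I_D = 1.09 mA

V_SG = V_DD − V_G = 2.48 − 0.84 = 1.64 V, so V_ov = 1.64 − 0.724 = 0.916 V.
Assume saturation: I_D = ½ k_p V_ov² = 0.5 × 2.6 × 0.916² = 1.09 mA, giving V_SD = V_DD − I_D R_D = 2.48 − 1.09 × 0.679 = 1.74 V.
V_SD = 1.74 V ≥ V_ov = 0.916 V, confirming saturation.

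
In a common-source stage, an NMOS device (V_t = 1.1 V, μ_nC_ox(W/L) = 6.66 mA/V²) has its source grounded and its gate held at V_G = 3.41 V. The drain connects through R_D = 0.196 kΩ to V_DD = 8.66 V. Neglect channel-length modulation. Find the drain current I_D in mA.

V_GS = V_G = 3.41 V, so V_ov = 3.41 − 1.1 = 2.31 V.
Assume saturation: I_D = ½ k_n V_ov² = 0.5 × 6.66 × 2.31² = 17.8 mA, giving V_DS = V_DD − I_D R_D = 8.66 − 17.8 × 0.196 = 5.18 V.
V_DS = 5.18 V ≥ V_ov = 2.31 V, confirming saturation.

I_D = 17.8 mA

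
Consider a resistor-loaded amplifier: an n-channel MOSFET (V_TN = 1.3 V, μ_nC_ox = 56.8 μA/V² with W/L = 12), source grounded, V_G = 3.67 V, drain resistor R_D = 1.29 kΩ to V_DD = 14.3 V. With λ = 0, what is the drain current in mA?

I_D = 1.91 mA

V_GS = V_G = 3.67 V, so V_ov = 3.67 − 1.3 = 2.37 V.
k_n = μ_nC_ox · (W/L) = 0.6816 mA/V².
Assume saturation: I_D = ½ k_n V_ov² = 0.5 × 0.6816 × 2.37² = 1.91 mA, giving V_DS = V_DD − I_D R_D = 14.3 − 1.91 × 1.29 = 11.8 V.
V_DS = 11.8 V ≥ V_ov = 2.37 V, confirming saturation.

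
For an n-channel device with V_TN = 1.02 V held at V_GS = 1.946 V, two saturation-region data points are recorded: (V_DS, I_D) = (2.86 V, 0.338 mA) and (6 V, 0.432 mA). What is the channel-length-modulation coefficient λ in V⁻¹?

λ = 0.119 V⁻¹

With V_GS fixed, I_D ∝ (1 + λ V_DS) in saturation, so I_D2/I_D1 = (1 + λ V_DS2)/(1 + λ V_DS1).
0.432/0.338 = 1.278 = (1 + 6 λ)/(1 + 2.86 λ).
Solving: λ (I_D1 V_DS2 − I_D2 V_DS1) = I_D2 − I_D1, so λ = (0.432 − 0.338) / (0.338 × 6 − 0.432 × 2.86) = 0.094 / 0.792 = 0.119 V⁻¹.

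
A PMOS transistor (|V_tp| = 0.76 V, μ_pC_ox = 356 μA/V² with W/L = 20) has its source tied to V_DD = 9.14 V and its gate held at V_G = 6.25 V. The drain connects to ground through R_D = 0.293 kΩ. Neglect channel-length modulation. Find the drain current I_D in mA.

V_SG = V_DD − V_G = 9.14 − 6.25 = 2.89 V, so V_ov = 2.89 − 0.76 = 2.13 V.
k_p = μ_pC_ox · (W/L) = 7.12 mA/V².
Assume saturation: I_D = ½ k_p V_ov² = 0.5 × 7.12 × 2.13² = 16.2 mA, giving V_SD = V_DD − I_D R_D = 9.14 − 16.2 × 0.293 = 4.41 V.
V_SD = 4.41 V ≥ V_ov = 2.13 V, confirming saturation.

I_D = 16.2 mA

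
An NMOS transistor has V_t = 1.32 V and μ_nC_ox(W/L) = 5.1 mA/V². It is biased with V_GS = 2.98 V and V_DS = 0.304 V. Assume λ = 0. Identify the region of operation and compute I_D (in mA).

V_ov = V_GS − V_t = 2.98 − 1.32 = 1.66 V.
Since V_DS = 0.304 V < V_ov = 1.66 V, the device is in the triode region.
I_D = k_n [V_ov · V_DS − ½ V_DS²] = 5.1 × [1.66 × 0.304 − 0.5 × 0.304²] = 2.34 mA.

Triode; I_D = 2.34 mA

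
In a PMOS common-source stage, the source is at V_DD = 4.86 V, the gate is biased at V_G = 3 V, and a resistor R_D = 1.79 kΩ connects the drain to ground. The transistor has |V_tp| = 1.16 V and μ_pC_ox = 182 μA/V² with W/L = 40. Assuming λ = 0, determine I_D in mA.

V_SG = V_DD − V_G = 4.86 − 3 = 1.86 V, so V_ov = 1.86 − 1.16 = 0.7 V.
k_p = μ_pC_ox · (W/L) = 7.28 mA/V².
Assume saturation: I_D = ½ k_p V_ov² = 0.5 × 7.28 × 0.7² = 1.78 mA, giving V_SD = V_DD − I_D R_D = 4.86 − 1.78 × 1.79 = 1.67 V.
V_SD = 1.67 V ≥ V_ov = 0.7 V, confirming saturation.

I_D = 1.78 mA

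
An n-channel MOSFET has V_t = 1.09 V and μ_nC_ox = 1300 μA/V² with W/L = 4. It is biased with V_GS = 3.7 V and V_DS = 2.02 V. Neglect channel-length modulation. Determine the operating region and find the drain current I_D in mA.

Triode; I_D = 16.8 mA

k_n = μ_nC_ox · (W/L) = 5.2 mA/V².
V_ov = V_GS − V_t = 3.7 − 1.09 = 2.61 V.
Since V_DS = 2.02 V < V_ov = 2.61 V, the device is in the triode region.
I_D = k_n [V_ov · V_DS − ½ V_DS²] = 5.2 × [2.61 × 2.02 − 0.5 × 2.02²] = 16.8 mA.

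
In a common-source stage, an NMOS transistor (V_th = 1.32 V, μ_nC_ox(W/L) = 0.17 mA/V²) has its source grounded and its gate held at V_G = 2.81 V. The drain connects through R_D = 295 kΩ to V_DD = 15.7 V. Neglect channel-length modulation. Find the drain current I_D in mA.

I_D = 0.0525 mA

V_GS = V_G = 2.81 V, so V_ov = 2.81 − 1.32 = 1.49 V.
Assume saturation: I_D = ½ k_n V_ov² = 0.5 × 0.17 × 1.49² = 0.189 mA, giving V_DS = V_DD − I_D R_D = 15.7 − 0.189 × 295 = -40 V.
But -40 V < V_ov = 1.49 V, so the device is actually in triode.
In triode I_D = k_n[V_ov V_DS − ½ V_DS²] and I_D = (V_DD − V_DS)/R_D. Equating: 25.1 V_DS² − 75.72 V_DS + 15.7 = 0, giving V_DS = 0.224 V (the root below V_ov).
I_D = (15.7 − 0.224) / 295 = 0.0525 mA.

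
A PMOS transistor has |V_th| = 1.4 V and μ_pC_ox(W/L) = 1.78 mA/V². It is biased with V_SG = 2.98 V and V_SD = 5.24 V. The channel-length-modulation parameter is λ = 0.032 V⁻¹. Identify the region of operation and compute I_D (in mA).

Saturation; I_D = 2.59 mA

V_ov = V_SG − |V_th| = 2.98 − 1.4 = 1.58 V.
Since V_SD = 5.24 V ≥ V_ov = 1.58 V, the device is in saturation.
I_D = ½ k_p V_ov² (1 + λ V_SD) = 0.5 × 1.78 × 1.58² × (1 + 0.032 × 5.24) = 2.59 mA.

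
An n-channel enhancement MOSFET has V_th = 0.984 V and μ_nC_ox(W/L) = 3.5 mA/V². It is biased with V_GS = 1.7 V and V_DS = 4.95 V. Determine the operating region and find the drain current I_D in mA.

Saturation; I_D = 0.897 mA

V_ov = V_GS − V_th = 1.7 − 0.984 = 0.716 V.
Since V_DS = 4.95 V ≥ V_ov = 0.716 V, the device is in saturation.
I_D = ½ k_n V_ov² = 0.5 × 3.5 × 0.716² = 0.897 mA.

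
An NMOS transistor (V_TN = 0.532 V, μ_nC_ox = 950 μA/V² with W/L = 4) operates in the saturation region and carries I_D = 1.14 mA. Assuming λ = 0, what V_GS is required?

V_GS = 1.31 V

k_n = μ_nC_ox · (W/L) = 3.8 mA/V².
In saturation I_D = ½ k_n (V_GS − V_TN)², so V_GS − V_TN = √(2 I_D / k_n) = √(2 × 1.14 / 3.8) = 0.775 V.
V_GS = 0.532 + 0.775 = 1.31 V.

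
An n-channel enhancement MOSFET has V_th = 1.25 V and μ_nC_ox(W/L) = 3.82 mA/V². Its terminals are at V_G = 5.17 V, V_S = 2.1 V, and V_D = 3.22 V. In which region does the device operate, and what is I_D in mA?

Triode; I_D = 5.39 mA

V_GS = V_G − V_S = 5.17 − 2.1 = 3.07 V; V_DS = V_D − V_S = 3.22 − 2.1 = 1.12 V.
V_ov = V_GS − V_th = 3.07 − 1.25 = 1.82 V.
Since V_DS = 1.12 V < V_ov = 1.82 V, the device is in the triode region.
I_D = k_n [V_ov · V_DS − ½ V_DS²] = 3.82 × [1.82 × 1.12 − 0.5 × 1.12²] = 5.39 mA.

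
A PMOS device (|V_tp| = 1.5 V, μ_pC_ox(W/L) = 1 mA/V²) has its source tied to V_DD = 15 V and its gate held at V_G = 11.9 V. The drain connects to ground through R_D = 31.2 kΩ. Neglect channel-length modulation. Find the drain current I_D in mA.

V_SG = V_DD − V_G = 15 − 11.9 = 3.1 V, so V_ov = 3.1 − 1.5 = 1.6 V.
Assume saturation: I_D = ½ k_p V_ov² = 0.5 × 1 × 1.6² = 1.28 mA, giving V_SD = V_DD − I_D R_D = 15 − 1.28 × 31.2 = -24.9 V.
But -24.9 V < V_ov = 1.6 V, so the device is actually in triode.
In triode I_D = k_p[V_ov V_SD − ½ V_SD²] and I_D = (V_DD − V_SD)/R_D. Equating: 15.6 V_SD² − 50.92 V_SD + 15 = 0, giving V_SD = 0.327 V (the root below V_ov).
I_D = (15 − 0.327) / 31.2 = 0.47 mA.

I_D = 0.470 mA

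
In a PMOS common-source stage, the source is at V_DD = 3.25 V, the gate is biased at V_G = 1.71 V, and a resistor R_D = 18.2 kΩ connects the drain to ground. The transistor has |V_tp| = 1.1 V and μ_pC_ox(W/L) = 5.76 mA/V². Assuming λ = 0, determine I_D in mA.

I_D = 0.174 mA

V_SG = V_DD − V_G = 3.25 − 1.71 = 1.54 V, so V_ov = 1.54 − 1.1 = 0.44 V.
Assume saturation: I_D = ½ k_p V_ov² = 0.5 × 5.76 × 0.44² = 0.558 mA, giving V_SD = V_DD − I_D R_D = 3.25 − 0.558 × 18.2 = -6.9 V.
But -6.9 V < V_ov = 0.44 V, so the device is actually in triode.
In triode I_D = k_p[V_ov V_SD − ½ V_SD²] and I_D = (V_DD − V_SD)/R_D. Equating: 52.4 V_SD² − 47.13 V_SD + 3.25 = 0, giving V_SD = 0.0753 V (the root below V_ov).
I_D = (3.25 − 0.0753) / 18.2 = 0.174 mA.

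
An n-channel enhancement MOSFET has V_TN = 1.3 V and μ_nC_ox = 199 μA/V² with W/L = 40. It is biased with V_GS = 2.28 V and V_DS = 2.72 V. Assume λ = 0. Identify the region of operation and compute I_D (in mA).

k_n = μ_nC_ox · (W/L) = 7.96 mA/V².
V_ov = V_GS − V_TN = 2.28 − 1.3 = 0.98 V.
Since V_DS = 2.72 V ≥ V_ov = 0.98 V, the device is in saturation.
I_D = ½ k_n V_ov² = 0.5 × 7.96 × 0.98² = 3.82 mA.

Saturation; I_D = 3.82 mA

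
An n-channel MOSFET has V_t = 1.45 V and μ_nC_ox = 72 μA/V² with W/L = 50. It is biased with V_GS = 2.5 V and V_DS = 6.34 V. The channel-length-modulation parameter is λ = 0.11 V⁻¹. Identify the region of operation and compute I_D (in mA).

Saturation; I_D = 3.37 mA

k_n = μ_nC_ox · (W/L) = 3.6 mA/V².
V_ov = V_GS − V_t = 2.5 − 1.45 = 1.05 V.
Since V_DS = 6.34 V ≥ V_ov = 1.05 V, the device is in saturation.
I_D = ½ k_n V_ov² (1 + λ V_DS) = 0.5 × 3.6 × 1.05² × (1 + 0.11 × 6.34) = 3.37 mA.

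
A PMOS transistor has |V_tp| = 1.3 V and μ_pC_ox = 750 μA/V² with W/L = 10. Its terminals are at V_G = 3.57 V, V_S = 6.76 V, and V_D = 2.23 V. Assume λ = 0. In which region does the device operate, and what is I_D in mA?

V_SG = V_S − V_G = 6.76 − 3.57 = 3.19 V; V_SD = V_S − V_D = 6.76 − 2.23 = 4.53 V.
k_p = μ_pC_ox · (W/L) = 7.5 mA/V².
V_ov = V_SG − |V_tp| = 3.19 − 1.3 = 1.89 V.
Since V_SD = 4.53 V ≥ V_ov = 1.89 V, the device is in saturation.
I_D = ½ k_p V_ov² = 0.5 × 7.5 × 1.89² = 13.4 mA.

Saturation; I_D = 13.4 mA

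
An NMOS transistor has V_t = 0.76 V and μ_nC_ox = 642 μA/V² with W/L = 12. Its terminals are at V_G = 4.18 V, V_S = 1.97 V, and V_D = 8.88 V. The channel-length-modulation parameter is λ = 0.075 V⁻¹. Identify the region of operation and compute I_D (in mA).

Saturation; I_D = 12.3 mA

V_GS = V_G − V_S = 4.18 − 1.97 = 2.21 V; V_DS = V_D − V_S = 8.88 − 1.97 = 6.91 V.
k_n = μ_nC_ox · (W/L) = 7.704 mA/V².
V_ov = V_GS − V_t = 2.21 − 0.76 = 1.45 V.
Since V_DS = 6.91 V ≥ V_ov = 1.45 V, the device is in saturation.
I_D = ½ k_n V_ov² (1 + λ V_DS) = 0.5 × 7.704 × 1.45² × (1 + 0.075 × 6.91) = 12.3 mA.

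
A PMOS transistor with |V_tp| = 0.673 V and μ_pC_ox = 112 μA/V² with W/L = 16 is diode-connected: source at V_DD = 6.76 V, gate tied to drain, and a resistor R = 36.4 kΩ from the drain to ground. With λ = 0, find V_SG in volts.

With gate tied to drain, V_SG = V_SD ≥ V_SG − |V_tp|, so the device is in saturation.
k_p = μ_pC_ox · (W/L) = 1.792 mA/V².
KCL at the drain: ½ k_p (V_SG − |V_tp|)² = (V_DD − V_SG)/R.
Let x = V_SG − 0.673. Then 32.6 x² + x − 6.087 = 0, giving x = 0.417 V (positive root), so V_SG = 1.09 V.
I_D = (V_DD − V_SG)/R = (6.76 − 1.09) / 36.4 = 0.156 mA.

V_SG = 1.09 V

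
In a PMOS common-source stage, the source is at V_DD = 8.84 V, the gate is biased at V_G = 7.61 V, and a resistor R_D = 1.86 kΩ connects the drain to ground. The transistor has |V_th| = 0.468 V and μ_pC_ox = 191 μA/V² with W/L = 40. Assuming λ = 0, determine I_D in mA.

I_D = 2.22 mA

V_SG = V_DD − V_G = 8.84 − 7.61 = 1.23 V, so V_ov = 1.23 − 0.468 = 0.762 V.
k_p = μ_pC_ox · (W/L) = 7.64 mA/V².
Assume saturation: I_D = ½ k_p V_ov² = 0.5 × 7.64 × 0.762² = 2.22 mA, giving V_SD = V_DD − I_D R_D = 8.84 − 2.22 × 1.86 = 4.71 V.
V_SD = 4.71 V ≥ V_ov = 0.762 V, confirming saturation.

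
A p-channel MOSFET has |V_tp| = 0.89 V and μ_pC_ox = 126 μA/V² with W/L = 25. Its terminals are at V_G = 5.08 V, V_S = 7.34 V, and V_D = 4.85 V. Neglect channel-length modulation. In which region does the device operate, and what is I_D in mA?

V_SG = V_S − V_G = 7.34 − 5.08 = 2.26 V; V_SD = V_S − V_D = 7.34 − 4.85 = 2.49 V.
k_p = μ_pC_ox · (W/L) = 3.15 mA/V².
V_ov = V_SG − |V_tp| = 2.26 − 0.89 = 1.37 V.
Since V_SD = 2.49 V ≥ V_ov = 1.37 V, the device is in saturation.
I_D = ½ k_p V_ov² = 0.5 × 3.15 × 1.37² = 2.96 mA.

Saturation; I_D = 2.96 mA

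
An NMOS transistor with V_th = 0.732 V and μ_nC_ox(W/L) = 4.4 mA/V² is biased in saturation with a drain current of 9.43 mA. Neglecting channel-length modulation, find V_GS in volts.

In saturation I_D = ½ k_n (V_GS − V_th)², so V_GS − V_th = √(2 I_D / k_n) = √(2 × 9.43 / 4.4) = 2.07 V.
V_GS = 0.732 + 2.07 = 2.8 V.

V_GS = 2.80 V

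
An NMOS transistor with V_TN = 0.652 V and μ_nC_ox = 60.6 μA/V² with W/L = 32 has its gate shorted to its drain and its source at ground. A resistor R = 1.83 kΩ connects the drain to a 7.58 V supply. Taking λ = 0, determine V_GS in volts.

V_GS = 2.37 V

With gate tied to drain, V_GS = V_DS ≥ V_GS − V_TN, so the device is in saturation.
k_n = μ_nC_ox · (W/L) = 1.939 mA/V².
KCL at the drain: ½ k_n (V_GS − V_TN)² = (V_DD − V_GS)/R.
Let x = V_GS − 0.652. Then 1.77 x² + x − 6.928 = 0, giving x = 1.71 V (positive root), so V_GS = 2.37 V.
I_D = (V_DD − V_GS)/R = (7.58 − 2.37) / 1.83 = 2.85 mA.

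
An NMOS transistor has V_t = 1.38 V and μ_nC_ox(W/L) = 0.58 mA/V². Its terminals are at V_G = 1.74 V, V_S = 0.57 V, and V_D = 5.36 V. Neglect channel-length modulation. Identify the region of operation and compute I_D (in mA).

V_GS = V_G − V_S = 1.74 − 0.57 = 1.17 V; V_DS = V_D − V_S = 5.36 − 0.57 = 4.79 V.
V_GS = 1.17 V < V_t = 1.38 V, so the transistor is in cutoff.

Cutoff; I_D = 0 mA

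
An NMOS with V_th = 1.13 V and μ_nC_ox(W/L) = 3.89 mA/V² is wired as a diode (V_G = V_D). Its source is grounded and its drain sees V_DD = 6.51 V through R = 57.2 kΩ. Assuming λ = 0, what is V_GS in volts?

V_GS = 1.35 V

With gate tied to drain, V_GS = V_DS ≥ V_GS − V_th, so the device is in saturation.
KCL at the drain: ½ k_n (V_GS − V_th)² = (V_DD − V_GS)/R.
Let x = V_GS − 1.13. Then 111 x² + x − 5.38 = 0, giving x = 0.215 V (positive root), so V_GS = 1.35 V.
I_D = (V_DD − V_GS)/R = (6.51 − 1.35) / 57.2 = 0.0903 mA.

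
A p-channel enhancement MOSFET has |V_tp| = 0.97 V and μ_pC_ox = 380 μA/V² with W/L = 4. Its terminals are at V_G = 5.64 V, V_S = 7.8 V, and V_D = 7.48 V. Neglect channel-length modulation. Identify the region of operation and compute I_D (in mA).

Triode; I_D = 0.501 mA

V_SG = V_S − V_G = 7.8 − 5.64 = 2.16 V; V_SD = V_S − V_D = 7.8 − 7.48 = 0.32 V.
k_p = μ_pC_ox · (W/L) = 1.52 mA/V².
V_ov = V_SG − |V_tp| = 2.16 − 0.97 = 1.19 V.
Since V_SD = 0.32 V < V_ov = 1.19 V, the device is in the triode region.
I_D = k_p [V_ov · V_SD − ½ V_SD²] = 1.52 × [1.19 × 0.32 − 0.5 × 0.32²] = 0.501 mA.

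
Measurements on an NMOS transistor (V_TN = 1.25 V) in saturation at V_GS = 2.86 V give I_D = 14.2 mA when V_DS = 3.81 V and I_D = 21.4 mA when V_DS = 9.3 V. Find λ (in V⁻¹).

With V_GS fixed, I_D ∝ (1 + λ V_DS) in saturation, so I_D2/I_D1 = (1 + λ V_DS2)/(1 + λ V_DS1).
21.4/14.2 = 1.507 = (1 + 9.3 λ)/(1 + 3.81 λ).
Solving: λ (I_D1 V_DS2 − I_D2 V_DS1) = I_D2 − I_D1, so λ = (21.4 − 14.2) / (14.2 × 9.3 − 21.4 × 3.81) = 7.2 / 50.5 = 0.143 V⁻¹.

λ = 0.143 V⁻¹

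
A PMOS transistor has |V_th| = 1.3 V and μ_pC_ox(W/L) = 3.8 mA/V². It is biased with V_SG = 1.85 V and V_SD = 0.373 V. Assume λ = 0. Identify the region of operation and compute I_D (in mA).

Triode; I_D = 0.515 mA

V_ov = V_SG − |V_th| = 1.85 − 1.3 = 0.55 V.
Since V_SD = 0.373 V < V_ov = 0.55 V, the device is in the triode region.
I_D = k_p [V_ov · V_SD − ½ V_SD²] = 3.8 × [0.55 × 0.373 − 0.5 × 0.373²] = 0.515 mA.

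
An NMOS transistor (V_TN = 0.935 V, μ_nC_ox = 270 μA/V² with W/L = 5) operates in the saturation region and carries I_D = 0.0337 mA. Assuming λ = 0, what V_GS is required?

V_GS = 1.16 V

k_n = μ_nC_ox · (W/L) = 1.35 mA/V².
In saturation I_D = ½ k_n (V_GS − V_TN)², so V_GS − V_TN = √(2 I_D / k_n) = √(2 × 0.0337 / 1.35) = 0.223 V.
V_GS = 0.935 + 0.223 = 1.16 V.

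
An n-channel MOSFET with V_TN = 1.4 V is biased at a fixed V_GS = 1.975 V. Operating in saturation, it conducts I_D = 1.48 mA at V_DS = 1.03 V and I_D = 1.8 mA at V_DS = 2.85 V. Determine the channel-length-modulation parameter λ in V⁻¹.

With V_GS fixed, I_D ∝ (1 + λ V_DS) in saturation, so I_D2/I_D1 = (1 + λ V_DS2)/(1 + λ V_DS1).
1.8/1.48 = 1.216 = (1 + 2.85 λ)/(1 + 1.03 λ).
Solving: λ (I_D1 V_DS2 − I_D2 V_DS1) = I_D2 − I_D1, so λ = (1.8 − 1.48) / (1.48 × 2.85 − 1.8 × 1.03) = 0.32 / 2.36 = 0.135 V⁻¹.

λ = 0.135 V⁻¹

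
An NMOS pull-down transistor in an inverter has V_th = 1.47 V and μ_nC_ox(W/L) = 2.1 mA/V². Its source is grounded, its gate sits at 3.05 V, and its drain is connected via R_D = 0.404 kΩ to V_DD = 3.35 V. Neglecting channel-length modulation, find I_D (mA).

V_GS = V_G = 3.05 V, so V_ov = 3.05 − 1.47 = 1.58 V.
Assume saturation: I_D = ½ k_n V_ov² = 0.5 × 2.1 × 1.58² = 2.62 mA, giving V_DS = V_DD − I_D R_D = 3.35 − 2.62 × 0.404 = 2.29 V.
V_DS = 2.29 V ≥ V_ov = 1.58 V, confirming saturation.

I_D = 2.62 mA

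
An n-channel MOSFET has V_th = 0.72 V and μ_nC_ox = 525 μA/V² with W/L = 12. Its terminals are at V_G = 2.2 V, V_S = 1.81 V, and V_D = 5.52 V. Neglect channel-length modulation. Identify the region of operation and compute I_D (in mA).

Cutoff; I_D = 0 mA

V_GS = V_G − V_S = 2.2 − 1.81 = 0.39 V; V_DS = V_D − V_S = 5.52 − 1.81 = 3.71 V.
V_GS = 0.39 V < V_th = 0.72 V, so the transistor is in cutoff.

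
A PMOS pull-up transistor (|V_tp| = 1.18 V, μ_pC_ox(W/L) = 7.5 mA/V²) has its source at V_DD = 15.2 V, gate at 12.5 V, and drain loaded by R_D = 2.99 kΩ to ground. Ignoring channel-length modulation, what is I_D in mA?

I_D = 4.91 mA

V_SG = V_DD − V_G = 15.2 − 12.5 = 2.7 V, so V_ov = 2.7 − 1.18 = 1.52 V.
Assume saturation: I_D = ½ k_p V_ov² = 0.5 × 7.5 × 1.52² = 8.66 mA, giving V_SD = V_DD − I_D R_D = 15.2 − 8.66 × 2.99 = -10.7 V.
But -10.7 V < V_ov = 1.52 V, so the device is actually in triode.
In triode I_D = k_p[V_ov V_SD − ½ V_SD²] and I_D = (V_DD − V_SD)/R_D. Equating: 11.2 V_SD² − 35.09 V_SD + 15.2 = 0, giving V_SD = 0.519 V (the root below V_ov).
I_D = (15.2 − 0.519) / 2.99 = 4.91 mA.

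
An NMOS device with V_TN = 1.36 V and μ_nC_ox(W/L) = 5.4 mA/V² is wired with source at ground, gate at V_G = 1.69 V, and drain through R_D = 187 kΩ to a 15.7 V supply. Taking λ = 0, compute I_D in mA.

V_GS = V_G = 1.69 V, so V_ov = 1.69 − 1.36 = 0.33 V.
Assume saturation: I_D = ½ k_n V_ov² = 0.5 × 5.4 × 0.33² = 0.294 mA, giving V_DS = V_DD − I_D R_D = 15.7 − 0.294 × 187 = -39.3 V.
But -39.3 V < V_ov = 0.33 V, so the device is actually in triode.
In triode I_D = k_n[V_ov V_DS − ½ V_DS²] and I_D = (V_DD − V_DS)/R_D. Equating: 505 V_DS² − 334.2 V_DS + 15.7 = 0, giving V_DS = 0.0509 V (the root below V_ov).
I_D = (15.7 − 0.0509) / 187 = 0.0837 mA.

I_D = 0.0837 mA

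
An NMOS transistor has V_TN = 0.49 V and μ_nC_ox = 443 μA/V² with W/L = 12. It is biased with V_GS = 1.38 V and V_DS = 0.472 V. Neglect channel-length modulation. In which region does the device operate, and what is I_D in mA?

k_n = μ_nC_ox · (W/L) = 5.316 mA/V².
V_ov = V_GS − V_TN = 1.38 − 0.49 = 0.89 V.
Since V_DS = 0.472 V < V_ov = 0.89 V, the device is in the triode region.
I_D = k_n [V_ov · V_DS − ½ V_DS²] = 5.316 × [0.89 × 0.472 − 0.5 × 0.472²] = 1.64 mA.

Triode; I_D = 1.64 mA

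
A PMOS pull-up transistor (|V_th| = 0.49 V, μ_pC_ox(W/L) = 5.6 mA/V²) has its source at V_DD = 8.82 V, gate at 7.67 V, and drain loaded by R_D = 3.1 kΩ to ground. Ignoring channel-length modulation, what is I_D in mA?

V_SG = V_DD − V_G = 8.82 − 7.67 = 1.15 V, so V_ov = 1.15 − 0.49 = 0.66 V.
Assume saturation: I_D = ½ k_p V_ov² = 0.5 × 5.6 × 0.66² = 1.22 mA, giving V_SD = V_DD − I_D R_D = 8.82 − 1.22 × 3.1 = 5.04 V.
V_SD = 5.04 V ≥ V_ov = 0.66 V, confirming saturation.

I_D = 1.22 mA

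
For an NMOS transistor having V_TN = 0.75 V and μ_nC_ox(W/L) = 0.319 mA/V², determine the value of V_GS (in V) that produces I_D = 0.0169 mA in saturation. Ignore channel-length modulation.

V_GS = 1.08 V

In saturation I_D = ½ k_n (V_GS − V_TN)², so V_GS − V_TN = √(2 I_D / k_n) = √(2 × 0.0169 / 0.319) = 0.326 V.
V_GS = 0.75 + 0.326 = 1.08 V.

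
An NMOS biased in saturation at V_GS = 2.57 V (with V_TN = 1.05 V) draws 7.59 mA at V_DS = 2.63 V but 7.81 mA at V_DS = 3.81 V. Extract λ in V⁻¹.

λ = 0.0263 V⁻¹

With V_GS fixed, I_D ∝ (1 + λ V_DS) in saturation, so I_D2/I_D1 = (1 + λ V_DS2)/(1 + λ V_DS1).
7.81/7.59 = 1.029 = (1 + 3.81 λ)/(1 + 2.63 λ).
Solving: λ (I_D1 V_DS2 − I_D2 V_DS1) = I_D2 − I_D1, so λ = (7.81 − 7.59) / (7.59 × 3.81 − 7.81 × 2.63) = 0.22 / 8.38 = 0.0263 V⁻¹.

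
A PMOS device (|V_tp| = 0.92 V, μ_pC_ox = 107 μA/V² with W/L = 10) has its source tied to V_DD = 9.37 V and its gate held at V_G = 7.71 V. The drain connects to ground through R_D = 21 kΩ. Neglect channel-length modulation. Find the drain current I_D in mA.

V_SG = V_DD − V_G = 9.37 − 7.71 = 1.66 V, so V_ov = 1.66 − 0.92 = 0.74 V.
k_p = μ_pC_ox · (W/L) = 1.07 mA/V².
Assume saturation: I_D = ½ k_p V_ov² = 0.5 × 1.07 × 0.74² = 0.293 mA, giving V_SD = V_DD − I_D R_D = 9.37 − 0.293 × 21 = 3.22 V.
V_SD = 3.22 V ≥ V_ov = 0.74 V, confirming saturation.

I_D = 0.293 mA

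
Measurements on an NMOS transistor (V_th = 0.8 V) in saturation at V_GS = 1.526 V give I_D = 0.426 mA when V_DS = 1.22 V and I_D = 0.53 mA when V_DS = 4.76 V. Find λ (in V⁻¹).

With V_GS fixed, I_D ∝ (1 + λ V_DS) in saturation, so I_D2/I_D1 = (1 + λ V_DS2)/(1 + λ V_DS1).
0.53/0.426 = 1.244 = (1 + 4.76 λ)/(1 + 1.22 λ).
Solving: λ (I_D1 V_DS2 − I_D2 V_DS1) = I_D2 − I_D1, so λ = (0.53 − 0.426) / (0.426 × 4.76 − 0.53 × 1.22) = 0.104 / 1.38 = 0.0753 V⁻¹.

λ = 0.0753 V⁻¹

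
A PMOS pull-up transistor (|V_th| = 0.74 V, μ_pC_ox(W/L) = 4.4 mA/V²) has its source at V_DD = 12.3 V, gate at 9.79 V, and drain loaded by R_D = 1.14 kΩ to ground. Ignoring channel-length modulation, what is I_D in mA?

I_D = 6.89 mA

V_SG = V_DD − V_G = 12.3 − 9.79 = 2.51 V, so V_ov = 2.51 − 0.74 = 1.77 V.
Assume saturation: I_D = ½ k_p V_ov² = 0.5 × 4.4 × 1.77² = 6.89 mA, giving V_SD = V_DD − I_D R_D = 12.3 − 6.89 × 1.14 = 4.44 V.
V_SD = 4.44 V ≥ V_ov = 1.77 V, confirming saturation.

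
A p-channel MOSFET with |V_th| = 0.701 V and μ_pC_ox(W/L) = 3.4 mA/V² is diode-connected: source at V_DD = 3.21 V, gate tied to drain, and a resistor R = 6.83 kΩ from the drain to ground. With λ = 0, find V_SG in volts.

With gate tied to drain, V_SG = V_SD ≥ V_SG − |V_th|, so the device is in saturation.
KCL at the drain: ½ k_p (V_SG − |V_th|)² = (V_DD − V_SG)/R.
Let x = V_SG − 0.701. Then 11.6 x² + x − 2.509 = 0, giving x = 0.424 V (positive root), so V_SG = 1.12 V.
I_D = (V_DD − V_SG)/R = (3.21 − 1.12) / 6.83 = 0.305 mA.

V_SG = 1.12 V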